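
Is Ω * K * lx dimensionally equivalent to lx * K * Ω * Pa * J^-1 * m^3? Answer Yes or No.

Left side:
  Ω = V/A (resistance = voltage per current),
      = kg·m²·s⁻³·A⁻².
  lx = lm/m² (illuminance = luminous flux per area),
      = m⁻²·cd.
  Combining: Ω·K·lx = (kg·m²·s⁻³·A⁻²) · K · (m⁻²·cd) = kg·s⁻³·A⁻²·K·cd.
Right side:
  lx = lm/m² (illuminance = luminous flux per area),
      = m⁻²·cd.
  Ω = V/A (resistance = voltage per current),
      = kg·m²·s⁻³·A⁻².
  Pa = N/m² (pressure = force per area),
      = kg·m⁻¹·s⁻².
  J = N·m (work = force × distance),
      = kg·m²·s⁻².
  So J⁻¹ = kg⁻¹·m⁻²·s².
  Combining: lx·K·Ω·Pa·J⁻¹·m³ = (m⁻²·cd) · K · (kg·m²·s⁻³·A⁻²) · (kg·m⁻¹·s⁻²) · (kg⁻¹·m⁻²·s²) · m³ = kg·s⁻³·A⁻²·K·cd.
Both reduce to kg·s⁻³·A⁻²·K·cd.

Yes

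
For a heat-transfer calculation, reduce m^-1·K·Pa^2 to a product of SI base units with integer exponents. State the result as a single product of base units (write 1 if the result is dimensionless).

Pa = N/m² (pressure = force per area),
    = kg·m⁻¹·s⁻².
So Pa² = kg²·m⁻²·s⁻⁴.
Combining: m⁻¹·K·Pa² = m⁻¹ · K · (kg²·m⁻²·s⁻⁴) = kg²·m⁻³·s⁻⁴·K.

kg²·m⁻³·s⁻⁴·K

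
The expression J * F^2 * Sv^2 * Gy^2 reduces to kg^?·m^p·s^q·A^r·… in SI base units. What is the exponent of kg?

J = kg·m²·s⁻².
F = kg⁻¹·m⁻²·s⁴·A².
So F² = kg⁻²·m⁻⁴·s⁸·A⁴.
Sv = m²·s⁻².
So Sv² = m⁴·s⁻⁴.
Gy = m²·s⁻².
So Gy² = m⁴·s⁻⁴.
Combining: J·F²·Sv²·Gy² = (kg·m²·s⁻²) · (kg⁻²·m⁻⁴·s⁸·A⁴) · (m⁴·s⁻⁴) · (m⁴·s⁻⁴) = kg⁻¹·m⁶·s⁻²·A⁴.
The exponent of kg is -1.

-1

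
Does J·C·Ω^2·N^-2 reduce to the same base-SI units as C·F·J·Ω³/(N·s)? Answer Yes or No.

No

Left side:
  J = kg·m²·s⁻².
  C = s·A.
  Ω = kg·m²·s⁻³·A⁻².
  So Ω² = kg²·m⁴·s⁻⁶·A⁻⁴.
  N = kg·m·s⁻².
  So N⁻² = kg⁻²·m⁻²·s⁴.
  Combining: J·C·Ω²·N⁻² = (kg·m²·s⁻²) · (s·A) · (kg²·m⁴·s⁻⁶·A⁻⁴) · (kg⁻²·m⁻²·s⁴) = kg·m⁴·s⁻³·A⁻³.
Right side:
  C = A·s = s·A (charge = current × time).
  F = C/V (capacitance = charge per voltage),
      = A·s/(kg·m²·s⁻³·A⁻¹) (substituting C and V),
      = kg⁻¹·m⁻²·s⁴·A².
  N = kg·m/s² = kg·m·s⁻² (force = mass × acceleration).
  So N⁻¹ = kg⁻¹·m⁻¹·s².
  J = N·m (work = force × distance),
      = kg·m²·s⁻².
  Ω = V/A (resistance = voltage per current),
      = kg·m²·s⁻³·A⁻².
  So Ω³ = kg³·m⁶·s⁻⁹·A⁻⁶.
  Combining: C·F·N⁻¹·J·s⁻¹·Ω³ = (s·A) · (kg⁻¹·m⁻²·s⁴·A²) · (kg⁻¹·m⁻¹·s²) · (kg·m²·s⁻²) · s⁻¹ · (kg³·m⁶·s⁻⁹·A⁻⁶) = kg²·m⁵·s⁻⁵·A⁻³.
Left is kg·m⁴·s⁻³·A⁻³; right is kg²·m⁵·s⁻⁵·A⁻³ — different.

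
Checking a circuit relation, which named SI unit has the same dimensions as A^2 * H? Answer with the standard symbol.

H = Wb/A (inductance = flux per current),
    = kg·m²·s⁻²·A⁻².
Combining: A²·H = A² · (kg·m²·s⁻²·A⁻²) = kg·m²·s⁻².
kg·m²·s⁻² is the base-SI form of the joule.

J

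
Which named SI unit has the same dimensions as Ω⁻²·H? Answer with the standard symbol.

Ω = V/A (resistance = voltage per current),
    = kg·m²·s⁻³·A⁻².
So Ω⁻² = kg⁻²·m⁻⁴·s⁶·A⁴.
H = Wb/A (inductance = flux per current),
    = kg·m²·s⁻²·A⁻².
Combining: Ω⁻²·H = (kg⁻²·m⁻⁴·s⁶·A⁴) · (kg·m²·s⁻²·A⁻²) = kg⁻¹·m⁻²·s⁴·A².
kg⁻¹·m⁻²·s⁴·A² is the base-SI form of the farad.

F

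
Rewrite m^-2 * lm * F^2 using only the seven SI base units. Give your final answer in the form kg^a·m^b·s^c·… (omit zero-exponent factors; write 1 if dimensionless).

lm = cd·sr = cd (luminous flux; sr is dimensionless).
F = C/V (capacitance = charge per voltage),
    = A·s/(kg·m²·s⁻³·A⁻¹) (substituting C and V),
    = kg⁻¹·m⁻²·s⁴·A².
So F² = kg⁻²·m⁻⁴·s⁸·A⁴.
Combining: m⁻²·lm·F² = m⁻² · cd · (kg⁻²·m⁻⁴·s⁸·A⁴) = kg⁻²·m⁻⁶·s⁸·A⁴·cd.

kg⁻²·m⁻⁶·s⁸·A⁴·cd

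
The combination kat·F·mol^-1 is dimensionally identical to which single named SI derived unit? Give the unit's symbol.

kat = s⁻¹·mol.
F = kg⁻¹·m⁻²·s⁴·A².
Combining: kat·F·mol⁻¹ = (s⁻¹·mol) · (kg⁻¹·m⁻²·s⁴·A²) · mol⁻¹ = kg⁻¹·m⁻²·s³·A².
kg⁻¹·m⁻²·s³·A² is the base-SI form of the siemens.

S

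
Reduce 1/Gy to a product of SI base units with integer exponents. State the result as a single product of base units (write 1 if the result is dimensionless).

m⁻²·s²

Gy = J/kg (absorbed dose = energy per mass),
    = m²·s⁻².
So Gy⁻¹ = m⁻²·s².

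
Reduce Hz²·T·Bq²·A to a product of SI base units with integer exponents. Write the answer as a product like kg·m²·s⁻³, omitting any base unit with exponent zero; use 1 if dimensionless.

Hz = 1/s = s⁻¹ (frequency is cycles per second).
So Hz² = s⁻².
T = Wb/m² (flux density = flux per area),
    = kg·s⁻²·A⁻¹.
Bq = 1/s = s⁻¹ (activity is decays per second).
So Bq² = s⁻².
Combining: Hz²·T·Bq²·A = s⁻² · (kg·s⁻²·A⁻¹) · s⁻² · A = kg·s⁻⁶.

kg·s⁻⁶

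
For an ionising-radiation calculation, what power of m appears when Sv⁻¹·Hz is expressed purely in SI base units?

-2

Sv = J/kg (equivalent dose = energy per mass),
    = m²·s⁻².
So Sv⁻¹ = m⁻²·s².
Hz = 1/s = s⁻¹ (frequency is cycles per second).
Combining: Sv⁻¹·Hz = (m⁻²·s²) · s⁻¹ = m⁻²·s.
The exponent of m is -2.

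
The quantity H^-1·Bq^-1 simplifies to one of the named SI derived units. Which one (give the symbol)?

H = kg·m²·s⁻²·A⁻².
So H⁻¹ = kg⁻¹·m⁻²·s²·A².
Bq = s⁻¹.
So Bq⁻¹ = s.
Combining: H⁻¹·Bq⁻¹ = (kg⁻¹·m⁻²·s²·A²) · s = kg⁻¹·m⁻²·s³·A².
kg⁻¹·m⁻²·s³·A² is the base-SI form of the siemens.

S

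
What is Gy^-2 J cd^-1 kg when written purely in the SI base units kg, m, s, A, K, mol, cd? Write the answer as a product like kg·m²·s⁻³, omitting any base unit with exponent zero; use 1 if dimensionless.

kg²·m⁻²·s²·cd⁻¹

Gy = J/kg (absorbed dose = energy per mass),
    = m²·s⁻².
So Gy⁻² = m⁻⁴·s⁴.
J = N·m (work = force × distance),
    = kg·m²·s⁻².
Combining: Gy⁻²·J·cd⁻¹·kg = (m⁻⁴·s⁴) · (kg·m²·s⁻²) · cd⁻¹ · kg = kg²·m⁻²·s²·cd⁻¹.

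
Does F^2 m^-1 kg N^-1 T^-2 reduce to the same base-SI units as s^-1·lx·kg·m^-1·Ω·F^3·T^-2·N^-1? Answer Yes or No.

Left side:
  F = C/V (capacitance = charge per voltage),
      = A·s/(kg·m²·s⁻³·A⁻¹) (substituting C and V),
      = kg⁻¹·m⁻²·s⁴·A².
  So F² = kg⁻²·m⁻⁴·s⁸·A⁴.
  N = kg·m/s² = kg·m·s⁻² (force = mass × acceleration).
  So N⁻¹ = kg⁻¹·m⁻¹·s².
  T = Wb/m² (flux density = flux per area),
      = kg·s⁻²·A⁻¹.
  So T⁻² = kg⁻²·s⁴·A².
  Combining: F²·m⁻¹·kg·N⁻¹·T⁻² = (kg⁻²·m⁻⁴·s⁸·A⁴) · m⁻¹ · kg · (kg⁻¹·m⁻¹·s²) · (kg⁻²·s⁴·A²) = kg⁻⁴·m⁻⁶·s¹⁴·A⁶.
Right side:
  lx = lm/m² (illuminance = luminous flux per area),
      = m⁻²·cd.
  Ω = V/A (resistance = voltage per current),
      = kg·m²·s⁻³·A⁻².
  F = C/V (capacitance = charge per voltage),
      = A·s/(kg·m²·s⁻³·A⁻¹) (substituting C and V),
      = kg⁻¹·m⁻²·s⁴·A².
  So F³ = kg⁻³·m⁻⁶·s¹²·A⁶.
  T = Wb/m² (flux density = flux per area),
      = kg·s⁻²·A⁻¹.
  So T⁻² = kg⁻²·s⁴·A².
  N = kg·m/s² = kg·m·s⁻² (force = mass × acceleration).
  So N⁻¹ = kg⁻¹·m⁻¹·s².
  Combining: s⁻¹·lx·kg·m⁻¹·Ω·F³·T⁻²·N⁻¹ = s⁻¹ · (m⁻²·cd) · kg · m⁻¹ · (kg·m²·s⁻³·A⁻²) · (kg⁻³·m⁻⁶·s¹²·A⁶) · (kg⁻²·s⁴·A²) · (kg⁻¹·m⁻¹·s²) = kg⁻⁴·m⁻⁸·s¹⁴·A⁶·cd.
Left is kg⁻⁴·m⁻⁶·s¹⁴·A⁶; right is kg⁻⁴·m⁻⁸·s¹⁴·A⁶·cd — different.

No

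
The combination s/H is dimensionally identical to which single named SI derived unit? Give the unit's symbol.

S

H = Wb/A (inductance = flux per current),
    = kg·m²·s⁻²·A⁻².
So H⁻¹ = kg⁻¹·m⁻²·s²·A².
Combining: H⁻¹·s = (kg⁻¹·m⁻²·s²·A²) · s = kg⁻¹·m⁻²·s³·A².
kg⁻¹·m⁻²·s³·A² is the base-SI form of the siemens.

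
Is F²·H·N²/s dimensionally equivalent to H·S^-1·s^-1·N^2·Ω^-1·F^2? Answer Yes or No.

Left side:
  F = C/V (capacitance = charge per voltage),
      = A·s/(kg·m²·s⁻³·A⁻¹) (substituting C and V),
      = kg⁻¹·m⁻²·s⁴·A².
  So F² = kg⁻²·m⁻⁴·s⁸·A⁴.
  H = Wb/A (inductance = flux per current),
      = kg·m²·s⁻²·A⁻².
  N = kg·m/s² = kg·m·s⁻² (force = mass × acceleration).
  So N² = kg²·m²·s⁻⁴.
  Combining: F²·H·s⁻¹·N² = (kg⁻²·m⁻⁴·s⁸·A⁴) · (kg·m²·s⁻²·A⁻²) · s⁻¹ · (kg²·m²·s⁻⁴) = kg·s·A².
Right side:
  H = Wb/A (inductance = flux per current),
      = kg·m²·s⁻²·A⁻².
  S = 1/Ω (conductance is reciprocal resistance),
      = kg⁻¹·m⁻²·s³·A².
  So S⁻¹ = kg·m²·s⁻³·A⁻².
  N = kg·m/s² = kg·m·s⁻² (force = mass × acceleration).
  So N² = kg²·m²·s⁻⁴.
  Ω = V/A (resistance = voltage per current),
      = kg·m²·s⁻³·A⁻².
  So Ω⁻¹ = kg⁻¹·m⁻²·s³·A².
  F = C/V (capacitance = charge per voltage),
      = A·s/(kg·m²·s⁻³·A⁻¹) (substituting C and V),
      = kg⁻¹·m⁻²·s⁴·A².
  So F² = kg⁻²·m⁻⁴·s⁸·A⁴.
  Combining: H·S⁻¹·s⁻¹·N²·Ω⁻¹·F² = (kg·m²·s⁻²·A⁻²) · (kg·m²·s⁻³·A⁻²) · s⁻¹ · (kg²·m²·s⁻⁴) · (kg⁻¹·m⁻²·s³·A²) · (kg⁻²·m⁻⁴·s⁸·A⁴) = kg·s·A².
Both reduce to kg·s·A².

Yes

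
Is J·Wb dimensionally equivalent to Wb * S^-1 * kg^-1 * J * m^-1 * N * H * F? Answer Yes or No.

No

Left side:
  J = N·m (work = force × distance),
      = kg·m²·s⁻².
  Wb = V·s (flux: a volt is a weber per second),
      = kg·m²·s⁻²·A⁻¹.
  Combining: J·Wb = (kg·m²·s⁻²) · (kg·m²·s⁻²·A⁻¹) = kg²·m⁴·s⁻⁴·A⁻¹.
Right side:
  Wb = kg·m²·s⁻²·A⁻¹.
  S = kg⁻¹·m⁻²·s³·A².
  So S⁻¹ = kg·m²·s⁻³·A⁻².
  J = kg·m²·s⁻².
  N = kg·m·s⁻².
  H = kg·m²·s⁻²·A⁻².
  F = kg⁻¹·m⁻²·s⁴·A².
  Combining: Wb·S⁻¹·kg⁻¹·J·m⁻¹·N·H·F = (kg·m²·s⁻²·A⁻¹) · (kg·m²·s⁻³·A⁻²) · kg⁻¹ · (kg·m²·s⁻²) · m⁻¹ · (kg·m·s⁻²) · (kg·m²·s⁻²·A⁻²) · (kg⁻¹·m⁻²·s⁴·A²) = kg³·m⁶·s⁻⁷·A⁻³.
Left is kg²·m⁴·s⁻⁴·A⁻¹; right is kg³·m⁶·s⁻⁷·A⁻³ — different.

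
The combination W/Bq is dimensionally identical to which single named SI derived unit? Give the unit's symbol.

J

W = J/s (power = energy per time),
    = kg·m²·s⁻³.
Bq = 1/s = s⁻¹ (activity is decays per second).
So Bq⁻¹ = s.
Combining: W·Bq⁻¹ = (kg·m²·s⁻³) · s = kg·m²·s⁻².
kg·m²·s⁻² is the base-SI form of the joule.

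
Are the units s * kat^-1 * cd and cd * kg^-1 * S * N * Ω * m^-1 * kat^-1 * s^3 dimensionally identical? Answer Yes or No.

Yes

Left side:
  kat = s⁻¹·mol.
  So kat⁻¹ = s·mol⁻¹.
  Combining: s·kat⁻¹·cd = s · (s·mol⁻¹) · cd = s²·mol⁻¹·cd.
Right side:
  S = 1/Ω (conductance is reciprocal resistance),
      = kg⁻¹·m⁻²·s³·A².
  N = kg·m/s² = kg·m·s⁻² (force = mass × acceleration).
  Ω = V/A (resistance = voltage per current),
      = kg·m²·s⁻³·A⁻².
  kat = mol/s = s⁻¹·mol (catalytic activity).
  So kat⁻¹ = s·mol⁻¹.
  Combining: cd·kg⁻¹·S·N·Ω·m⁻¹·kat⁻¹·s³ = cd · kg⁻¹ · (kg⁻¹·m⁻²·s³·A²) · (kg·m·s⁻²) · (kg·m²·s⁻³·A⁻²) · m⁻¹ · (s·mol⁻¹) · s³ = s²·mol⁻¹·cd.
Both reduce to s²·mol⁻¹·cd.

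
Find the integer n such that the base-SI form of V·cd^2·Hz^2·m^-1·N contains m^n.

2

V = W/A (potential = power per current),
    = kg·m²·s⁻³·A⁻¹.
Hz = 1/s = s⁻¹ (frequency is cycles per second).
So Hz² = s⁻².
N = kg·m/s² = kg·m·s⁻² (force = mass × acceleration).
Combining: V·cd²·Hz²·m⁻¹·N = (kg·m²·s⁻³·A⁻¹) · cd² · s⁻² · m⁻¹ · (kg·m·s⁻²) = kg²·m²·s⁻⁷·A⁻¹·cd².
The exponent of m is 2.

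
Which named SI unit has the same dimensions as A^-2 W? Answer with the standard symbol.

W = kg·m²·s⁻³.
Combining: A⁻²·W = A⁻² · (kg·m²·s⁻³) = kg·m²·s⁻³·A⁻².
kg·m²·s⁻³·A⁻² is the base-SI form of the ohm.

Ω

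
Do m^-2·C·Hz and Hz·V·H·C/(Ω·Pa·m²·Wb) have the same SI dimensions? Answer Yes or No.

Left side:
  C = s·A.
  Hz = s⁻¹.
  Combining: m⁻²·C·Hz = m⁻² · (s·A) · s⁻¹ = m⁻²·A.
Right side:
  Ω = kg·m²·s⁻³·A⁻².
  So Ω⁻¹ = kg⁻¹·m⁻²·s³·A².
  Pa = kg·m⁻¹·s⁻².
  So Pa⁻¹ = kg⁻¹·m·s².
  Hz = s⁻¹.
  V = kg·m²·s⁻³·A⁻¹.
  Wb = kg·m²·s⁻²·A⁻¹.
  So Wb⁻¹ = kg⁻¹·m⁻²·s²·A.
  H = kg·m²·s⁻²·A⁻².
  C = s·A.
  Combining: Ω⁻¹·Pa⁻¹·Hz·m⁻²·V·Wb⁻¹·H·C = (kg⁻¹·m⁻²·s³·A²) · (kg⁻¹·m·s²) · s⁻¹ · m⁻² · (kg·m²·s⁻³·A⁻¹) · (kg⁻¹·m⁻²·s²·A) · (kg·m²·s⁻²·A⁻²) · (s·A) = kg⁻¹·m⁻¹·s²·A.
Left is m⁻²·A; right is kg⁻¹·m⁻¹·s²·A — different.

No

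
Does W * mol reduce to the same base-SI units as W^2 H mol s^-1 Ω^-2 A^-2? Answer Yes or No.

Yes

Left side:
  W = J/s (power = energy per time),
      = kg·m²·s⁻³.
  Combining: W·mol = (kg·m²·s⁻³) · mol = kg·m²·s⁻³·mol.
Right side:
  W = J/s (power = energy per time),
      = kg·m²·s⁻³.
  So W² = kg²·m⁴·s⁻⁶.
  H = Wb/A (inductance = flux per current),
      = kg·m²·s⁻²·A⁻².
  Ω = V/A (resistance = voltage per current),
      = kg·m²·s⁻³·A⁻².
  So Ω⁻² = kg⁻²·m⁻⁴·s⁶·A⁴.
  Combining: W²·H·mol·s⁻¹·Ω⁻²·A⁻² = (kg²·m⁴·s⁻⁶) · (kg·m²·s⁻²·A⁻²) · mol · s⁻¹ · (kg⁻²·m⁻⁴·s⁶·A⁴) · A⁻² = kg·m²·s⁻³·mol.
Both reduce to kg·m²·s⁻³·mol.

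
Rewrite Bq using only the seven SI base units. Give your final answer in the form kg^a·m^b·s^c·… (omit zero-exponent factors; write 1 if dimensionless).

s⁻¹

Bq = 1/s = s⁻¹ (activity is decays per second).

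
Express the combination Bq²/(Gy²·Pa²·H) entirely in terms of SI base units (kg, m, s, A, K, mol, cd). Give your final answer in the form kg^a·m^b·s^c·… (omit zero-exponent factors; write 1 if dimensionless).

Gy = J/kg (absorbed dose = energy per mass),
    = m²·s⁻².
So Gy⁻² = m⁻⁴·s⁴.
Pa = N/m² (pressure = force per area),
    = kg·m⁻¹·s⁻².
So Pa⁻² = kg⁻²·m²·s⁴.
H = Wb/A (inductance = flux per current),
    = kg·m²·s⁻²·A⁻².
So H⁻¹ = kg⁻¹·m⁻²·s²·A².
Bq = 1/s = s⁻¹ (activity is decays per second).
So Bq² = s⁻².
Combining: Gy⁻²·Pa⁻²·H⁻¹·Bq² = (m⁻⁴·s⁴) · (kg⁻²·m²·s⁴) · (kg⁻¹·m⁻²·s²·A²) · s⁻² = kg⁻³·m⁻⁴·s⁸·A².

kg⁻³·m⁻⁴·s⁸·A²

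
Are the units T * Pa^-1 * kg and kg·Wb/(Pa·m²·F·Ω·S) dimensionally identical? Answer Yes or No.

Left side:
  T = kg·s⁻²·A⁻¹.
  Pa = kg·m⁻¹·s⁻².
  So Pa⁻¹ = kg⁻¹·m·s².
  Combining: T·Pa⁻¹·kg = (kg·s⁻²·A⁻¹) · (kg⁻¹·m·s²) · kg = kg·m·A⁻¹.
Right side:
  Pa = N/m² (pressure = force per area),
      = kg·m⁻¹·s⁻².
  So Pa⁻¹ = kg⁻¹·m·s².
  F = C/V (capacitance = charge per voltage),
      = A·s/(kg·m²·s⁻³·A⁻¹) (substituting C and V),
      = kg⁻¹·m⁻²·s⁴·A².
  So F⁻¹ = kg·m²·s⁻⁴·A⁻².
  Ω = V/A (resistance = voltage per current),
      = kg·m²·s⁻³·A⁻².
  So Ω⁻¹ = kg⁻¹·m⁻²·s³·A².
  S = 1/Ω (conductance is reciprocal resistance),
      = kg⁻¹·m⁻²·s³·A².
  So S⁻¹ = kg·m²·s⁻³·A⁻².
  Wb = V·s (flux: a volt is a weber per second),
      = kg·m²·s⁻²·A⁻¹.
  Combining: Pa⁻¹·kg·m⁻²·F⁻¹·Ω⁻¹·S⁻¹·Wb = (kg⁻¹·m·s²) · kg · m⁻² · (kg·m²·s⁻⁴·A⁻²) · (kg⁻¹·m⁻²·s³·A²) · (kg·m²·s⁻³·A⁻²) · (kg·m²·s⁻²·A⁻¹) = kg²·m³·s⁻⁴·A⁻³.
Left is kg·m·A⁻¹; right is kg²·m³·s⁻⁴·A⁻³ — different.

No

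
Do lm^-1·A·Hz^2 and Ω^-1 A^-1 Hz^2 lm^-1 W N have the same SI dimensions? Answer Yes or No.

No

Left side:
  lm = cd.
  So lm⁻¹ = cd⁻¹.
  Hz = s⁻¹.
  So Hz² = s⁻².
  Combining: lm⁻¹·A·Hz² = cd⁻¹ · A · s⁻² = s⁻²·A·cd⁻¹.
Right side:
  Ω = V/A (resistance = voltage per current),
      = kg·m²·s⁻³·A⁻².
  So Ω⁻¹ = kg⁻¹·m⁻²·s³·A².
  Hz = 1/s = s⁻¹ (frequency is cycles per second).
  So Hz² = s⁻².
  lm = cd·sr = cd (luminous flux; sr is dimensionless).
  So lm⁻¹ = cd⁻¹.
  W = J/s (power = energy per time),
      = kg·m²·s⁻³.
  N = kg·m/s² = kg·m·s⁻² (force = mass × acceleration).
  Combining: Ω⁻¹·A⁻¹·Hz²·lm⁻¹·W·N = (kg⁻¹·m⁻²·s³·A²) · A⁻¹ · s⁻² · cd⁻¹ · (kg·m²·s⁻³) · (kg·m·s⁻²) = kg·m·s⁻⁴·A·cd⁻¹.
Left is s⁻²·A·cd⁻¹; right is kg·m·s⁻⁴·A·cd⁻¹ — different.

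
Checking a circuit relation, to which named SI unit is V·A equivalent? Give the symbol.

W

V = W/A (potential = power per current),
    = kg·m²·s⁻³·A⁻¹.
Combining: V·A = (kg·m²·s⁻³·A⁻¹) · A = kg·m²·s⁻³.
kg·m²·s⁻³ is the base-SI form of the watt.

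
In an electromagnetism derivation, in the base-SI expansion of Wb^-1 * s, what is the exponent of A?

1

Wb = V·s (flux: a volt is a weber per second),
    = kg·m²·s⁻²·A⁻¹.
So Wb⁻¹ = kg⁻¹·m⁻²·s²·A.
Combining: Wb⁻¹·s = (kg⁻¹·m⁻²·s²·A) · s = kg⁻¹·m⁻²·s³·A.
The exponent of A is 1.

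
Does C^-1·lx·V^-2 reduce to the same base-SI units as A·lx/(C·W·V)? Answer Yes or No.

Yes

Left side:
  C = A·s = s·A (charge = current × time).
  So C⁻¹ = s⁻¹·A⁻¹.
  lx = lm/m² (illuminance = luminous flux per area),
      = m⁻²·cd.
  V = W/A (potential = power per current),
      = kg·m²·s⁻³·A⁻¹.
  So V⁻² = kg⁻²·m⁻⁴·s⁶·A².
  Combining: C⁻¹·lx·V⁻² = (s⁻¹·A⁻¹) · (m⁻²·cd) · (kg⁻²·m⁻⁴·s⁶·A²) = kg⁻²·m⁻⁶·s⁵·A·cd.
Right side:
  C = A·s = s·A (charge = current × time).
  So C⁻¹ = s⁻¹·A⁻¹.
  lx = lm/m² (illuminance = luminous flux per area),
      = m⁻²·cd.
  W = J/s (power = energy per time),
      = kg·m²·s⁻³.
  So W⁻¹ = kg⁻¹·m⁻²·s³.
  V = W/A (potential = power per current),
      = kg·m²·s⁻³·A⁻¹.
  So V⁻¹ = kg⁻¹·m⁻²·s³·A.
  Combining: C⁻¹·A·lx·W⁻¹·V⁻¹ = (s⁻¹·A⁻¹) · A · (m⁻²·cd) · (kg⁻¹·m⁻²·s³) · (kg⁻¹·m⁻²·s³·A) = kg⁻²·m⁻⁶·s⁵·A·cd.
Both reduce to kg⁻²·m⁻⁶·s⁵·A·cd.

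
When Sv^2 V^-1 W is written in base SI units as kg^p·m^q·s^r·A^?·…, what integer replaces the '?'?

1

Sv = m²·s⁻².
So Sv² = m⁴·s⁻⁴.
V = kg·m²·s⁻³·A⁻¹.
So V⁻¹ = kg⁻¹·m⁻²·s³·A.
W = kg·m²·s⁻³.
Combining: Sv²·V⁻¹·W = (m⁴·s⁻⁴) · (kg⁻¹·m⁻²·s³·A) · (kg·m²·s⁻³) = m⁴·s⁻⁴·A.
The exponent of A is 1.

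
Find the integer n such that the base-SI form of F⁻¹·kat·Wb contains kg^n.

F = C/V (capacitance = charge per voltage),
    = A·s/(kg·m²·s⁻³·A⁻¹) (substituting C and V),
    = kg⁻¹·m⁻²·s⁴·A².
So F⁻¹ = kg·m²·s⁻⁴·A⁻².
kat = mol/s = s⁻¹·mol (catalytic activity).
Wb = V·s (flux: a volt is a weber per second),
    = kg·m²·s⁻²·A⁻¹.
Combining: F⁻¹·kat·Wb = (kg·m²·s⁻⁴·A⁻²) · (s⁻¹·mol) · (kg·m²·s⁻²·A⁻¹) = kg²·m⁴·s⁻⁷·A⁻³·mol.
The exponent of kg is 2.

2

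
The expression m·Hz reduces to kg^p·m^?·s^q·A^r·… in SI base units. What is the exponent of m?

Hz = 1/s = s⁻¹ (frequency is cycles per second).
Combining: m·Hz = m · s⁻¹ = m·s⁻¹.
The exponent of m is 1.

1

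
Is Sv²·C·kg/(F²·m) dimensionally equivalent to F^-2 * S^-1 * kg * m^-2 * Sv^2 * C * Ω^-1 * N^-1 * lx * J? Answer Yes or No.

No

Left side:
  Sv = J/kg (equivalent dose = energy per mass),
      = m²·s⁻².
  So Sv² = m⁴·s⁻⁴.
  F = C/V (capacitance = charge per voltage),
      = A·s/(kg·m²·s⁻³·A⁻¹) (substituting C and V),
      = kg⁻¹·m⁻²·s⁴·A².
  So F⁻² = kg²·m⁴·s⁻⁸·A⁻⁴.
  C = A·s = s·A (charge = current × time).
  Combining: Sv²·F⁻²·m⁻¹·C·kg = (m⁴·s⁻⁴) · (kg²·m⁴·s⁻⁸·A⁻⁴) · m⁻¹ · (s·A) · kg = kg³·m⁷·s⁻¹¹·A⁻³.
Right side:
  F = kg⁻¹·m⁻²·s⁴·A².
  So F⁻² = kg²·m⁴·s⁻⁸·A⁻⁴.
  S = kg⁻¹·m⁻²·s³·A².
  So S⁻¹ = kg·m²·s⁻³·A⁻².
  Sv = m²·s⁻².
  So Sv² = m⁴·s⁻⁴.
  C = s·A.
  Ω = kg·m²·s⁻³·A⁻².
  So Ω⁻¹ = kg⁻¹·m⁻²·s³·A².
  N = kg·m·s⁻².
  So N⁻¹ = kg⁻¹·m⁻¹·s².
  lx = m⁻²·cd.
  J = kg·m²·s⁻².
  Combining: F⁻²·S⁻¹·kg·m⁻²·Sv²·C·Ω⁻¹·N⁻¹·lx·J = (kg²·m⁴·s⁻⁸·A⁻⁴) · (kg·m²·s⁻³·A⁻²) · kg · m⁻² · (m⁴·s⁻⁴) · (s·A) · (kg⁻¹·m⁻²·s³·A²) · (kg⁻¹·m⁻¹·s²) · (m⁻²·cd) · (kg·m²·s⁻²) = kg³·m⁵·s⁻¹¹·A⁻³·cd.
Left is kg³·m⁷·s⁻¹¹·A⁻³; right is kg³·m⁵·s⁻¹¹·A⁻³·cd — different.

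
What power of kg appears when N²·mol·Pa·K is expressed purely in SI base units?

3

N = kg·m·s⁻².
So N² = kg²·m²·s⁻⁴.
Pa = kg·m⁻¹·s⁻².
Combining: N²·mol·Pa·K = (kg²·m²·s⁻⁴) · mol · (kg·m⁻¹·s⁻²) · K = kg³·m·s⁻⁶·K·mol.
The exponent of kg is 3.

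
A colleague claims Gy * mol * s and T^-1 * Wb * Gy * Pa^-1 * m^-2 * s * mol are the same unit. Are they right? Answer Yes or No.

Left side:
  Gy = J/kg (absorbed dose = energy per mass),
      = m²·s⁻².
  Combining: Gy·mol·s = (m²·s⁻²) · mol · s = m²·s⁻¹·mol.
Right side:
  T = kg·s⁻²·A⁻¹.
  So T⁻¹ = kg⁻¹·s²·A.
  Wb = kg·m²·s⁻²·A⁻¹.
  Gy = m²·s⁻².
  Pa = kg·m⁻¹·s⁻².
  So Pa⁻¹ = kg⁻¹·m·s².
  Combining: T⁻¹·Wb·Gy·Pa⁻¹·m⁻²·s·mol = (kg⁻¹·s²·A) · (kg·m²·s⁻²·A⁻¹) · (m²·s⁻²) · (kg⁻¹·m·s²) · m⁻² · s · mol = kg⁻¹·m³·s·mol.
Left is m²·s⁻¹·mol; right is kg⁻¹·m³·s·mol — different.

No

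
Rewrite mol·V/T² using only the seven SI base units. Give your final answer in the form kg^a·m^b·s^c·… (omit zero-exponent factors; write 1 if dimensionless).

kg⁻¹·m²·s·A·mol

T = Wb/m² (flux density = flux per area),
    = kg·s⁻²·A⁻¹.
So T⁻² = kg⁻²·s⁴·A².
V = W/A (potential = power per current),
    = kg·m²·s⁻³·A⁻¹.
Combining: mol·T⁻²·V = mol · (kg⁻²·s⁴·A²) · (kg·m²·s⁻³·A⁻¹) = kg⁻¹·m²·s·A·mol.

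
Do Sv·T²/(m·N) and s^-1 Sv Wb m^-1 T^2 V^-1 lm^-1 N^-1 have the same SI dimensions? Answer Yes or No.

Left side:
  N = kg·m·s⁻².
  So N⁻¹ = kg⁻¹·m⁻¹·s².
  Sv = m²·s⁻².
  T = kg·s⁻²·A⁻¹.
  So T² = kg²·s⁻⁴·A⁻².
  Combining: m⁻¹·N⁻¹·Sv·T² = m⁻¹ · (kg⁻¹·m⁻¹·s²) · (m²·s⁻²) · (kg²·s⁻⁴·A⁻²) = kg·s⁻⁴·A⁻².
Right side:
  Sv = J/kg (equivalent dose = energy per mass),
      = m²·s⁻².
  Wb = V·s (flux: a volt is a weber per second),
      = kg·m²·s⁻²·A⁻¹.
  T = Wb/m² (flux density = flux per area),
      = kg·s⁻²·A⁻¹.
  So T² = kg²·s⁻⁴·A⁻².
  V = W/A (potential = power per current),
      = kg·m²·s⁻³·A⁻¹.
  So V⁻¹ = kg⁻¹·m⁻²·s³·A.
  lm = cd·sr = cd (luminous flux; sr is dimensionless).
  So lm⁻¹ = cd⁻¹.
  N = kg·m/s² = kg·m·s⁻² (force = mass × acceleration).
  So N⁻¹ = kg⁻¹·m⁻¹·s².
  Combining: s⁻¹·Sv·Wb·m⁻¹·T²·V⁻¹·lm⁻¹·N⁻¹ = s⁻¹ · (m²·s⁻²) · (kg·m²·s⁻²·A⁻¹) · m⁻¹ · (kg²·s⁻⁴·A⁻²) · (kg⁻¹·m⁻²·s³·A) · cd⁻¹ · (kg⁻¹·m⁻¹·s²) = kg·s⁻⁴·A⁻²·cd⁻¹.
Left is kg·s⁻⁴·A⁻²; right is kg·s⁻⁴·A⁻²·cd⁻¹ — different.

No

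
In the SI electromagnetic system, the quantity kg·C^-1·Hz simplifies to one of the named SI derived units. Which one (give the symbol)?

T

C = s·A.
So C⁻¹ = s⁻¹·A⁻¹.
Hz = s⁻¹.
Combining: kg·C⁻¹·Hz = kg · (s⁻¹·A⁻¹) · s⁻¹ = kg·s⁻²·A⁻¹.
kg·s⁻²·A⁻¹ is the base-SI form of the tesla.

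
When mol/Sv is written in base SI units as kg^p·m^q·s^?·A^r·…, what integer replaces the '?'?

Sv = J/kg (equivalent dose = energy per mass),
    = m²·s⁻².
So Sv⁻¹ = m⁻²·s².
Combining: mol·Sv⁻¹ = mol · (m⁻²·s²) = m⁻²·s²·mol.
The exponent of s is 2.

2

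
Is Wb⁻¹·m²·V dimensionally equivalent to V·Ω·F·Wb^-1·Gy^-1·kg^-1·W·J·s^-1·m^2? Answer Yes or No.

Left side:
  Wb = V·s (flux: a volt is a weber per second),
      = kg·m²·s⁻²·A⁻¹.
  So Wb⁻¹ = kg⁻¹·m⁻²·s²·A.
  V = W/A (potential = power per current),
      = kg·m²·s⁻³·A⁻¹.
  Combining: Wb⁻¹·m²·V = (kg⁻¹·m⁻²·s²·A) · m² · (kg·m²·s⁻³·A⁻¹) = m²·s⁻¹.
Right side:
  V = W/A (potential = power per current),
      = kg·m²·s⁻³·A⁻¹.
  Ω = V/A (resistance = voltage per current),
      = kg·m²·s⁻³·A⁻².
  F = C/V (capacitance = charge per voltage),
      = A·s/(kg·m²·s⁻³·A⁻¹) (substituting C and V),
      = kg⁻¹·m⁻²·s⁴·A².
  Wb = V·s (flux: a volt is a weber per second),
      = kg·m²·s⁻²·A⁻¹.
  So Wb⁻¹ = kg⁻¹·m⁻²·s²·A.
  Gy = J/kg (absorbed dose = energy per mass),
      = m²·s⁻².
  So Gy⁻¹ = m⁻²·s².
  W = J/s (power = energy per time),
      = kg·m²·s⁻³.
  J = N·m (work = force × distance),
      = kg·m²·s⁻².
  Combining: V·Ω·F·Wb⁻¹·Gy⁻¹·kg⁻¹·W·J·s⁻¹·m² = (kg·m²·s⁻³·A⁻¹) · (kg·m²·s⁻³·A⁻²) · (kg⁻¹·m⁻²·s⁴·A²) · (kg⁻¹·m⁻²·s²·A) · (m⁻²·s²) · kg⁻¹ · (kg·m²·s⁻³) · (kg·m²·s⁻²) · s⁻¹ · m² = kg·m⁴·s⁻⁴.
Left is m²·s⁻¹; right is kg·m⁴·s⁻⁴ — different.

No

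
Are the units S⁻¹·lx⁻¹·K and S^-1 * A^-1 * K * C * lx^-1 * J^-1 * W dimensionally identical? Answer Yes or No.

Yes

Left side:
  S = kg⁻¹·m⁻²·s³·A².
  So S⁻¹ = kg·m²·s⁻³·A⁻².
  lx = m⁻²·cd.
  So lx⁻¹ = m²·cd⁻¹.
  Combining: S⁻¹·lx⁻¹·K = (kg·m²·s⁻³·A⁻²) · (m²·cd⁻¹) · K = kg·m⁴·s⁻³·A⁻²·K·cd⁻¹.
Right side:
  S = kg⁻¹·m⁻²·s³·A².
  So S⁻¹ = kg·m²·s⁻³·A⁻².
  C = s·A.
  lx = m⁻²·cd.
  So lx⁻¹ = m²·cd⁻¹.
  J = kg·m²·s⁻².
  So J⁻¹ = kg⁻¹·m⁻²·s².
  W = kg·m²·s⁻³.
  Combining: S⁻¹·A⁻¹·K·C·lx⁻¹·J⁻¹·W = (kg·m²·s⁻³·A⁻²) · A⁻¹ · K · (s·A) · (m²·cd⁻¹) · (kg⁻¹·m⁻²·s²) · (kg·m²·s⁻³) = kg·m⁴·s⁻³·A⁻²·K·cd⁻¹.
Both reduce to kg·m⁴·s⁻³·A⁻²·K·cd⁻¹.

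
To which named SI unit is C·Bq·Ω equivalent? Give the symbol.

V

C = s·A.
Bq = s⁻¹.
Ω = kg·m²·s⁻³·A⁻².
Combining: C·Bq·Ω = (s·A) · s⁻¹ · (kg·m²·s⁻³·A⁻²) = kg·m²·s⁻³·A⁻¹.
kg·m²·s⁻³·A⁻¹ is the base-SI form of the volt.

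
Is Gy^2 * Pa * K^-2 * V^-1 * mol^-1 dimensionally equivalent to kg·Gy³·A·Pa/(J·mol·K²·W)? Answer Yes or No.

Left side:
  Gy = J/kg (absorbed dose = energy per mass),
      = m²·s⁻².
  So Gy² = m⁴·s⁻⁴.
  Pa = N/m² (pressure = force per area),
      = kg·m⁻¹·s⁻².
  V = W/A (potential = power per current),
      = kg·m²·s⁻³·A⁻¹.
  So V⁻¹ = kg⁻¹·m⁻²·s³·A.
  Combining: Gy²·Pa·K⁻²·V⁻¹·mol⁻¹ = (m⁴·s⁻⁴) · (kg·m⁻¹·s⁻²) · K⁻² · (kg⁻¹·m⁻²·s³·A) · mol⁻¹ = m·s⁻³·A·K⁻²·mol⁻¹.
Right side:
  Gy = J/kg (absorbed dose = energy per mass),
      = m²·s⁻².
  So Gy³ = m⁶·s⁻⁶.
  J = N·m (work = force × distance),
      = kg·m²·s⁻².
  So J⁻¹ = kg⁻¹·m⁻²·s².
  Pa = N/m² (pressure = force per area),
      = kg·m⁻¹·s⁻².
  W = J/s (power = energy per time),
      = kg·m²·s⁻³.
  So W⁻¹ = kg⁻¹·m⁻²·s³.
  Combining: kg·Gy³·J⁻¹·A·Pa·mol⁻¹·K⁻²·W⁻¹ = kg · (m⁶·s⁻⁶) · (kg⁻¹·m⁻²·s²) · A · (kg·m⁻¹·s⁻²) · mol⁻¹ · K⁻² · (kg⁻¹·m⁻²·s³) = m·s⁻³·A·K⁻²·mol⁻¹.
Both reduce to m·s⁻³·A·K⁻²·mol⁻¹.

Yes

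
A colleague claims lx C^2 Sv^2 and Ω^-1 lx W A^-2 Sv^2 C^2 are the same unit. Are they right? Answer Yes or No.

Yes

Left side:
  lx = lm/m² (illuminance = luminous flux per area),
      = m⁻²·cd.
  C = A·s = s·A (charge = current × time).
  So C² = s²·A².
  Sv = J/kg (equivalent dose = energy per mass),
      = m²·s⁻².
  So Sv² = m⁴·s⁻⁴.
  Combining: lx·C²·Sv² = (m⁻²·cd) · (s²·A²) · (m⁴·s⁻⁴) = m²·s⁻²·A²·cd.
Right side:
  Ω = V/A (resistance = voltage per current),
      = kg·m²·s⁻³·A⁻².
  So Ω⁻¹ = kg⁻¹·m⁻²·s³·A².
  lx = lm/m² (illuminance = luminous flux per area),
      = m⁻²·cd.
  W = J/s (power = energy per time),
      = kg·m²·s⁻³.
  Sv = J/kg (equivalent dose = energy per mass),
      = m²·s⁻².
  So Sv² = m⁴·s⁻⁴.
  C = A·s = s·A (charge = current × time).
  So C² = s²·A².
  Combining: Ω⁻¹·lx·W·A⁻²·Sv²·C² = (kg⁻¹·m⁻²·s³·A²) · (m⁻²·cd) · (kg·m²·s⁻³) · A⁻² · (m⁴·s⁻⁴) · (s²·A²) = m²·s⁻²·A²·cd.
Both reduce to m²·s⁻²·A²·cd.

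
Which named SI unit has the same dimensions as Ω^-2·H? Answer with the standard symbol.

F

Ω = V/A (resistance = voltage per current),
    = kg·m²·s⁻³·A⁻².
So Ω⁻² = kg⁻²·m⁻⁴·s⁶·A⁴.
H = Wb/A (inductance = flux per current),
    = kg·m²·s⁻²·A⁻².
Combining: Ω⁻²·H = (kg⁻²·m⁻⁴·s⁶·A⁴) · (kg·m²·s⁻²·A⁻²) = kg⁻¹·m⁻²·s⁴·A².
kg⁻¹·m⁻²·s⁴·A² is the base-SI form of the farad.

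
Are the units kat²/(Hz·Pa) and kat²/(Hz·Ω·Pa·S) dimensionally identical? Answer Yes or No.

Left side:
  kat = mol/s = s⁻¹·mol (catalytic activity).
  So kat² = s⁻²·mol².
  Hz = 1/s = s⁻¹ (frequency is cycles per second).
  So Hz⁻¹ = s.
  Pa = N/m² (pressure = force per area),
      = kg·m⁻¹·s⁻².
  So Pa⁻¹ = kg⁻¹·m·s².
  Combining: kat²·Hz⁻¹·Pa⁻¹ = (s⁻²·mol²) · s · (kg⁻¹·m·s²) = kg⁻¹·m·s·mol².
Right side:
  kat = s⁻¹·mol.
  So kat² = s⁻²·mol².
  Hz = s⁻¹.
  So Hz⁻¹ = s.
  Ω = kg·m²·s⁻³·A⁻².
  So Ω⁻¹ = kg⁻¹·m⁻²·s³·A².
  Pa = kg·m⁻¹·s⁻².
  So Pa⁻¹ = kg⁻¹·m·s².
  S = kg⁻¹·m⁻²·s³·A².
  So S⁻¹ = kg·m²·s⁻³·A⁻².
  Combining: kat²·Hz⁻¹·Ω⁻¹·Pa⁻¹·S⁻¹ = (s⁻²·mol²) · s · (kg⁻¹·m⁻²·s³·A²) · (kg⁻¹·m·s²) · (kg·m²·s⁻³·A⁻²) = kg⁻¹·m·s·mol².
Both reduce to kg⁻¹·m·s·mol².

Yes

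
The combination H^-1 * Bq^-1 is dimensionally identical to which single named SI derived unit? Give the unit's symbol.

H = Wb/A (inductance = flux per current),
    = kg·m²·s⁻²·A⁻².
So H⁻¹ = kg⁻¹·m⁻²·s²·A².
Bq = 1/s = s⁻¹ (activity is decays per second).
So Bq⁻¹ = s.
Combining: H⁻¹·Bq⁻¹ = (kg⁻¹·m⁻²·s²·A²) · s = kg⁻¹·m⁻²·s³·A².
kg⁻¹·m⁻²·s³·A² is the base-SI form of the siemens.

S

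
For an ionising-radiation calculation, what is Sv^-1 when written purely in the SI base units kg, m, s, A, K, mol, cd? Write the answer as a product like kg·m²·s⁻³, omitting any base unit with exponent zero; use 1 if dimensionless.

Sv = J/kg (equivalent dose = energy per mass),
    = m²·s⁻².
So Sv⁻¹ = m⁻²·s².

m⁻²·s²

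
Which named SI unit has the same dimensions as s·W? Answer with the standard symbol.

W = J/s (power = energy per time),
    = kg·m²·s⁻³.
Combining: s·W = s · (kg·m²·s⁻³) = kg·m²·s⁻².
kg·m²·s⁻² is the base-SI form of the joule.

J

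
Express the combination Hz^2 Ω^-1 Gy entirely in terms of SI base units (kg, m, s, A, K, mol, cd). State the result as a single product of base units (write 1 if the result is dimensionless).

kg⁻¹·s⁻¹·A²

Hz = s⁻¹.
So Hz² = s⁻².
Ω = kg·m²·s⁻³·A⁻².
So Ω⁻¹ = kg⁻¹·m⁻²·s³·A².
Gy = m²·s⁻².
Combining: Hz²·Ω⁻¹·Gy = s⁻² · (kg⁻¹·m⁻²·s³·A²) · (m²·s⁻²) = kg⁻¹·s⁻¹·A².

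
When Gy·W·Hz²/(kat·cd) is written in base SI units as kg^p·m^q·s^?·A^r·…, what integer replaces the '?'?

Gy = m²·s⁻².
W = kg·m²·s⁻³.
kat = s⁻¹·mol.
So kat⁻¹ = s·mol⁻¹.
Hz = s⁻¹.
So Hz² = s⁻².
Combining: Gy·W·kat⁻¹·cd⁻¹·Hz² = (m²·s⁻²) · (kg·m²·s⁻³) · (s·mol⁻¹) · cd⁻¹ · s⁻² = kg·m⁴·s⁻⁶·mol⁻¹·cd⁻¹.
The exponent of s is -6.

-6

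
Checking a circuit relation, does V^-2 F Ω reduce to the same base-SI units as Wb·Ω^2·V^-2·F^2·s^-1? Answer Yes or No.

Left side:
  V = kg·m²·s⁻³·A⁻¹.
  So V⁻² = kg⁻²·m⁻⁴·s⁶·A².
  F = kg⁻¹·m⁻²·s⁴·A².
  Ω = kg·m²·s⁻³·A⁻².
  Combining: V⁻²·F·Ω = (kg⁻²·m⁻⁴·s⁶·A²) · (kg⁻¹·m⁻²·s⁴·A²) · (kg·m²·s⁻³·A⁻²) = kg⁻²·m⁻⁴·s⁷·A².
Right side:
  Wb = kg·m²·s⁻²·A⁻¹.
  Ω = kg·m²·s⁻³·A⁻².
  So Ω² = kg²·m⁴·s⁻⁶·A⁻⁴.
  V = kg·m²·s⁻³·A⁻¹.
  So V⁻² = kg⁻²·m⁻⁴·s⁶·A².
  F = kg⁻¹·m⁻²·s⁴·A².
  So F² = kg⁻²·m⁻⁴·s⁸·A⁴.
  Combining: Wb·Ω²·V⁻²·F²·s⁻¹ = (kg·m²·s⁻²·A⁻¹) · (kg²·m⁴·s⁻⁶·A⁻⁴) · (kg⁻²·m⁻⁴·s⁶·A²) · (kg⁻²·m⁻⁴·s⁸·A⁴) · s⁻¹ = kg⁻¹·m⁻²·s⁵·A.
Left is kg⁻²·m⁻⁴·s⁷·A²; right is kg⁻¹·m⁻²·s⁵·A — different.

No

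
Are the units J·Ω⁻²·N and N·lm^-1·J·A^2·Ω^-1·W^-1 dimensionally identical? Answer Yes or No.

Left side:
  J = N·m (work = force × distance),
      = kg·m²·s⁻².
  Ω = V/A (resistance = voltage per current),
      = kg·m²·s⁻³·A⁻².
  So Ω⁻² = kg⁻²·m⁻⁴·s⁶·A⁴.
  N = kg·m/s² = kg·m·s⁻² (force = mass × acceleration).
  Combining: J·Ω⁻²·N = (kg·m²·s⁻²) · (kg⁻²·m⁻⁴·s⁶·A⁴) · (kg·m·s⁻²) = m⁻¹·s²·A⁴.
Right side:
  N = kg·m/s² = kg·m·s⁻² (force = mass × acceleration).
  lm = cd·sr = cd (luminous flux; sr is dimensionless).
  So lm⁻¹ = cd⁻¹.
  J = N·m (work = force × distance),
      = kg·m²·s⁻².
  Ω = V/A (resistance = voltage per current),
      = kg·m²·s⁻³·A⁻².
  So Ω⁻¹ = kg⁻¹·m⁻²·s³·A².
  W = J/s (power = energy per time),
      = kg·m²·s⁻³.
  So W⁻¹ = kg⁻¹·m⁻²·s³.
  Combining: N·lm⁻¹·J·A²·Ω⁻¹·W⁻¹ = (kg·m·s⁻²) · cd⁻¹ · (kg·m²·s⁻²) · A² · (kg⁻¹·m⁻²·s³·A²) · (kg⁻¹·m⁻²·s³) = m⁻¹·s²·A⁴·cd⁻¹.
Left is m⁻¹·s²·A⁴; right is m⁻¹·s²·A⁴·cd⁻¹ — different.

No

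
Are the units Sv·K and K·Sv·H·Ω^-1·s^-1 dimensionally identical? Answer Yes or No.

Yes

Left side:
  Sv = J/kg (equivalent dose = energy per mass),
      = m²·s⁻².
  Combining: Sv·K = (m²·s⁻²) · K = m²·s⁻²·K.
Right side:
  Sv = J/kg (equivalent dose = energy per mass),
      = m²·s⁻².
  H = Wb/A (inductance = flux per current),
      = kg·m²·s⁻²·A⁻².
  Ω = V/A (resistance = voltage per current),
      = kg·m²·s⁻³·A⁻².
  So Ω⁻¹ = kg⁻¹·m⁻²·s³·A².
  Combining: K·Sv·H·Ω⁻¹·s⁻¹ = K · (m²·s⁻²) · (kg·m²·s⁻²·A⁻²) · (kg⁻¹·m⁻²·s³·A²) · s⁻¹ = m²·s⁻²·K.
Both reduce to m²·s⁻²·K.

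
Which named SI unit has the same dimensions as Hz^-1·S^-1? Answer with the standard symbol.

H

Hz = 1/s = s⁻¹ (frequency is cycles per second).
So Hz⁻¹ = s.
S = 1/Ω (conductance is reciprocal resistance),
    = kg⁻¹·m⁻²·s³·A².
So S⁻¹ = kg·m²·s⁻³·A⁻².
Combining: Hz⁻¹·S⁻¹ = s · (kg·m²·s⁻³·A⁻²) = kg·m²·s⁻²·A⁻².
kg·m²·s⁻²·A⁻² is the base-SI form of the henry.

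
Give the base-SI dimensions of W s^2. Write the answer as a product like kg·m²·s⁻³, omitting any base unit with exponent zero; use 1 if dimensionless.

kg·m²·s⁻¹

W = J/s (power = energy per time),
    = kg·m²·s⁻³.
Combining: W·s² = (kg·m²·s⁻³) · s² = kg·m²·s⁻¹.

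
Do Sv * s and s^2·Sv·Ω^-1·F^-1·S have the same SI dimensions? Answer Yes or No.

No

Left side:
  Sv = J/kg (equivalent dose = energy per mass),
      = m²·s⁻².
  Combining: Sv·s = (m²·s⁻²) · s = m²·s⁻¹.
Right side:
  Sv = m²·s⁻².
  Ω = kg·m²·s⁻³·A⁻².
  So Ω⁻¹ = kg⁻¹·m⁻²·s³·A².
  F = kg⁻¹·m⁻²·s⁴·A².
  So F⁻¹ = kg·m²·s⁻⁴·A⁻².
  S = kg⁻¹·m⁻²·s³·A².
  Combining: s²·Sv·Ω⁻¹·F⁻¹·S = s² · (m²·s⁻²) · (kg⁻¹·m⁻²·s³·A²) · (kg·m²·s⁻⁴·A⁻²) · (kg⁻¹·m⁻²·s³·A²) = kg⁻¹·s²·A².
Left is m²·s⁻¹; right is kg⁻¹·s²·A² — different.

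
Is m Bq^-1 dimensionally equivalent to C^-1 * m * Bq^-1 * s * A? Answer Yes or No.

Yes

Left side:
  Bq = 1/s = s⁻¹ (activity is decays per second).
  So Bq⁻¹ = s.
  Combining: m·Bq⁻¹ = m · s = m·s.
Right side:
  C = s·A.
  So C⁻¹ = s⁻¹·A⁻¹.
  Bq = s⁻¹.
  So Bq⁻¹ = s.
  Combining: C⁻¹·m·Bq⁻¹·s·A = (s⁻¹·A⁻¹) · m · s · s · A = m·s.
Both reduce to m·s.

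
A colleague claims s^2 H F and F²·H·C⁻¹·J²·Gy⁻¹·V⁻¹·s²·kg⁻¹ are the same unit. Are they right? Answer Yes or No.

Left side:
  H = Wb/A (inductance = flux per current),
      = kg·m²·s⁻²·A⁻².
  F = C/V (capacitance = charge per voltage),
      = A·s/(kg·m²·s⁻³·A⁻¹) (substituting C and V),
      = kg⁻¹·m⁻²·s⁴·A².
  Combining: s²·H·F = s² · (kg·m²·s⁻²·A⁻²) · (kg⁻¹·m⁻²·s⁴·A²) = s⁴.
Right side:
  F = C/V (capacitance = charge per voltage),
      = A·s/(kg·m²·s⁻³·A⁻¹) (substituting C and V),
      = kg⁻¹·m⁻²·s⁴·A².
  So F² = kg⁻²·m⁻⁴·s⁸·A⁴.
  H = Wb/A (inductance = flux per current),
      = kg·m²·s⁻²·A⁻².
  C = A·s = s·A (charge = current × time).
  So C⁻¹ = s⁻¹·A⁻¹.
  J = N·m (work = force × distance),
      = kg·m²·s⁻².
  So J² = kg²·m⁴·s⁻⁴.
  Gy = J/kg (absorbed dose = energy per mass),
      = m²·s⁻².
  So Gy⁻¹ = m⁻²·s².
  V = W/A (potential = power per current),
      = kg·m²·s⁻³·A⁻¹.
  So V⁻¹ = kg⁻¹·m⁻²·s³·A.
  Combining: F²·H·C⁻¹·J²·Gy⁻¹·V⁻¹·s²·kg⁻¹ = (kg⁻²·m⁻⁴·s⁸·A⁴) · (kg·m²·s⁻²·A⁻²) · (s⁻¹·A⁻¹) · (kg²·m⁴·s⁻⁴) · (m⁻²·s²) · (kg⁻¹·m⁻²·s³·A) · s² · kg⁻¹ = kg⁻¹·m⁻²·s⁸·A².
Left is s⁴; right is kg⁻¹·m⁻²·s⁸·A² — different.

No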